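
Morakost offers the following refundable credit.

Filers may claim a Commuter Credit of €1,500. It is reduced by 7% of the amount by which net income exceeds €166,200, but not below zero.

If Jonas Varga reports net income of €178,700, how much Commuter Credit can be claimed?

Commuter Credit: 7% of the €12,500 excess over €166,200 is €875; credit = €1,500 − €875 = €625.

€625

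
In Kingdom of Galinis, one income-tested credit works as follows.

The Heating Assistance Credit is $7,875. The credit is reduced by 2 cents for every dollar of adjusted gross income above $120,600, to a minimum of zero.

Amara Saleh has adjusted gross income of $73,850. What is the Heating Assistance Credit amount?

$7,875

Heating Assistance Credit: $73,850 is at or below the $120,600 threshold, so the full $7,875 applies.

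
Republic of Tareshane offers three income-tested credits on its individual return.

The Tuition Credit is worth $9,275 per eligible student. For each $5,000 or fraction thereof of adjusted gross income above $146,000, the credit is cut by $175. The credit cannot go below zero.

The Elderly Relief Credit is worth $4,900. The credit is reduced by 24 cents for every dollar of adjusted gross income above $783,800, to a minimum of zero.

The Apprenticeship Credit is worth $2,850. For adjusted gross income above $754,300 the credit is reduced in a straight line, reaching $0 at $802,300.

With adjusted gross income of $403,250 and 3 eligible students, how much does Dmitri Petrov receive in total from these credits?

Tuition Credit: base = 3 × $9,275 = $27,825. income exceeds $146,000 by $257,250, which is 52 full-or-partial $5,000 increments; reduction = 52 × $175 = $9,100, leaving $18,725.
Elderly Relief Credit: $403,250 is at or below the $783,800 threshold, so the full $4,900 applies.
Apprenticeship Credit: $403,250 is at or below the $754,300 threshold, so the full $2,850 applies.
Total: $18,725 + $4,900 + $2,850 = $26,475.

$26,475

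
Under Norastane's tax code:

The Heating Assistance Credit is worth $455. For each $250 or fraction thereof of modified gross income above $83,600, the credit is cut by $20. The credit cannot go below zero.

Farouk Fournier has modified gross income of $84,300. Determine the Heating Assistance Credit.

Heating Assistance Credit: income exceeds $83,600 by $700, which is 3 full-or-partial $250 increments; reduction = 3 × $20 = $60, leaving $395.

$395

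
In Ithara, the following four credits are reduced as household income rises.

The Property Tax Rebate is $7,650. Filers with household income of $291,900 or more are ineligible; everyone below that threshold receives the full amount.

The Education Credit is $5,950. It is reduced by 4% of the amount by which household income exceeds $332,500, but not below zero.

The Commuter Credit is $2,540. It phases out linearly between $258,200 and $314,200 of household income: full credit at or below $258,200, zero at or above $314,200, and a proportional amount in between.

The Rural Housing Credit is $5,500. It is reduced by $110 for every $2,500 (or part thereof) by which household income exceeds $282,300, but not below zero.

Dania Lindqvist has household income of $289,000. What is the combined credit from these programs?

Property Tax Rebate: $289,000 is below the $291,900 cutoff, so the full $7,650 applies.
Education Credit: $289,000 is at or below the $332,500 threshold, so the full $5,950 applies.
Commuter Credit: $289,000 is $30,800 into a $56,000 phase-out range, leaving 25,200/56,000 of the credit: $2,540 × 25,200/56,000 = $1,143.
Rural Housing Credit: income exceeds $282,300 by $6,700, which is 3 full-or-partial $2,500 increments; reduction = 3 × $110 = $330, leaving $5,170.
Total: $7,650 + $5,950 + $1,143 + $5,170 = $19,913.

$19,913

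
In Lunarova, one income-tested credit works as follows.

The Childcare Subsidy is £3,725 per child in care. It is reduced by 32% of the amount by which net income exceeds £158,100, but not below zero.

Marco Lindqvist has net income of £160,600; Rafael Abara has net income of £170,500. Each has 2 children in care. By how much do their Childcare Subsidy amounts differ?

Marco (£160,600): Childcare Subsidy: base = 2 × £3,725 = £7,450. 32% of the £2,500 excess over £158,100 is £800; credit = £7,450 − £800 = £6,650.
Rafael (£170,500): Childcare Subsidy: base = 2 × £3,725 = £7,450. 32% of the £12,400 excess over £158,100 is £3,968; credit = £7,450 − £3,968 = £3,482.
Difference: |£6,650 − £3,482| = £3,168.

£3,168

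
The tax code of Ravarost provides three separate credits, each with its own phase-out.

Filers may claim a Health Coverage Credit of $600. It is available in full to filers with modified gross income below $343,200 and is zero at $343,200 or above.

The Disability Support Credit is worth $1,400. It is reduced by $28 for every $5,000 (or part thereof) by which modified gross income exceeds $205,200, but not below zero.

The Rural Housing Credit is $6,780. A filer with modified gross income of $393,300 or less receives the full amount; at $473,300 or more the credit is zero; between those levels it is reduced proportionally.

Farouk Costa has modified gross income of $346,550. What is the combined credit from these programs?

$7,368

Health Coverage Credit: $346,550 meets or exceeds the $343,200 cutoff, so the credit is $0.
Disability Support Credit: income exceeds $205,200 by $141,350, which is 29 full-or-partial $5,000 increments; reduction = 29 × $28 = $812, leaving $588.
Rural Housing Credit: $346,550 is at or below the $393,300 threshold, so the full $6,780 applies.
Total: $0 + $588 + $6,780 = $7,368.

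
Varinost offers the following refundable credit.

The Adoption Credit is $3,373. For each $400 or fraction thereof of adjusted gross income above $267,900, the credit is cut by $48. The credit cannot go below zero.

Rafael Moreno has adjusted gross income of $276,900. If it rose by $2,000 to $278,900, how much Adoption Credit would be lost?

At $276,900 — income exceeds $267,900 by $9,000, which is 23 full-or-partial $400 increments; reduction = 23 × $48 = $1,104, leaving $2,269.
At $278,900 — income exceeds $267,900 by $11,000, which is 28 full-or-partial $400 increments; reduction = 28 × $48 = $1,344, leaving $2,029.
Lost: $2,269 − $2,029 = $240.

$240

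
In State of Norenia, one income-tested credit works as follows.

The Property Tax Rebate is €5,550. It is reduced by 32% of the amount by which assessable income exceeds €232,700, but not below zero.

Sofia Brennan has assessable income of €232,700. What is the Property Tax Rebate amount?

Property Tax Rebate: €232,700 is at or below the €232,700 threshold, so the full €5,550 applies.

€5,550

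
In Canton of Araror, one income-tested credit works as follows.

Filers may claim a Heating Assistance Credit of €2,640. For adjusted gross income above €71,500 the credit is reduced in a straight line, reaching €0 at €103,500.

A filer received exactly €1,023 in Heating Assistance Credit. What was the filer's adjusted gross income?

€91,100

€1,023 is 1,023/2,640 of the full €2,640, so 1,617/2,640 of the €32,000 range has been used: income = €71,500 + €32,000 × 1,617/2,640 = €91,100.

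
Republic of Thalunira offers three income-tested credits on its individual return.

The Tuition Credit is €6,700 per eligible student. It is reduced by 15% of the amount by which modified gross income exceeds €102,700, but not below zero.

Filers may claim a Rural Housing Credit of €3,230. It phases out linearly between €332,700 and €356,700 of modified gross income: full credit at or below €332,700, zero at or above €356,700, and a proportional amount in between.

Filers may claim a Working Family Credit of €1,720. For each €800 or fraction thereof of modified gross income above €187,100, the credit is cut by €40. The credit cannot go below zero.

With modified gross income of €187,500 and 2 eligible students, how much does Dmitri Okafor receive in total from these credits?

Tuition Credit: base = 2 × €6,700 = €13,400. 15% of the €84,800 excess over €102,700 is €12,720; credit = €13,400 − €12,720 = €680.
Rural Housing Credit: €187,500 is at or below the €332,700 threshold, so the full €3,230 applies.
Working Family Credit: income exceeds €187,100 by €400, which is 1 full-or-partial €800 increment; reduction = 1 × €40 = €40, leaving €1,680.
Total: €680 + €3,230 + €1,680 = €5,590.

€5,590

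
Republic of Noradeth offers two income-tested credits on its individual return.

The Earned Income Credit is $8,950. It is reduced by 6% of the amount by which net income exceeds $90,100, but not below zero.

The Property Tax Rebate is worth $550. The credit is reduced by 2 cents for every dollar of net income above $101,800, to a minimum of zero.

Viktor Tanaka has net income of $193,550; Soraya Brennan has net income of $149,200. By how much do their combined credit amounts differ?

$2,661

Viktor ($193,550): Earned Income Credit: 6% of the $103,450 excess over $90,100 is $6,207; credit = $8,950 − $6,207 = $2,743. Property Tax Rebate: 2% of the $91,750 excess over $101,800 is $1,835 ≥ base, so the credit is $0. total $2,743 + $0 = $2,743
Soraya ($149,200): Earned Income Credit: 6% of the $59,100 excess over $90,100 is $3,546; credit = $8,950 − $3,546 = $5,404. Property Tax Rebate: 2% of the $47,400 excess over $101,800 is $948 ≥ base, so the credit is $0. total $5,404 + $0 = $5,404
Difference: |$2,743 − $5,404| = $2,661.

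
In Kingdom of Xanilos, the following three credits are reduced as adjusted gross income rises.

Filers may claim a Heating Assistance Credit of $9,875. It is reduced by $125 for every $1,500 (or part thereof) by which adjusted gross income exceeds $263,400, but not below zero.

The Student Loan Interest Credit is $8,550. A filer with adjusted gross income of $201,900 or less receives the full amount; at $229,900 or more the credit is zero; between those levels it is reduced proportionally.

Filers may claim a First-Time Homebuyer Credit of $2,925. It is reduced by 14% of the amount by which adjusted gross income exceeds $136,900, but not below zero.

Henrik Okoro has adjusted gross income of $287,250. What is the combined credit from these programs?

$7,875

Heating Assistance Credit: income exceeds $263,400 by $23,850, which is 16 full-or-partial $1,500 increments; reduction = 16 × $125 = $2,000, leaving $7,875.
Student Loan Interest Credit: $287,250 is at or above $229,900, so the credit is $0.
First-Time Homebuyer Credit: 14% of the $150,350 excess over $136,900 is $21,049 ≥ base, so the credit is $0.
Total: $7,875 + $0 + $0 = $7,875.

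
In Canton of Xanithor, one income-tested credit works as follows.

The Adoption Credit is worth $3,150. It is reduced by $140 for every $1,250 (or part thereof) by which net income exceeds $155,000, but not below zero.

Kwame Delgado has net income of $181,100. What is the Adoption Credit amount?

Adoption Credit: income exceeds $155,000 by $26,100, which is 21 full-or-partial $1,250 increments; reduction = 21 × $140 = $2,940, leaving $210.

$210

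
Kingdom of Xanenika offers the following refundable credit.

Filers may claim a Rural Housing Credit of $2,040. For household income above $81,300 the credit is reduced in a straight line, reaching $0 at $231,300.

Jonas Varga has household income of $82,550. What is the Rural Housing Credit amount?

Rural Housing Credit: $82,550 is $1,250 into a $150,000 phase-out range, leaving 148,750/150,000 of the credit: $2,040 × 148,750/150,000 = $2,023.

$2,023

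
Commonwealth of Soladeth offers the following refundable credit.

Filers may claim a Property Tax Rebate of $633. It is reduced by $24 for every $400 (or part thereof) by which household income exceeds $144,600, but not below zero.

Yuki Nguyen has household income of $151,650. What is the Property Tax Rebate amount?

$201

Property Tax Rebate: income exceeds $144,600 by $7,050, which is 18 full-or-partial $400 increments; reduction = 18 × $24 = $432, leaving $201.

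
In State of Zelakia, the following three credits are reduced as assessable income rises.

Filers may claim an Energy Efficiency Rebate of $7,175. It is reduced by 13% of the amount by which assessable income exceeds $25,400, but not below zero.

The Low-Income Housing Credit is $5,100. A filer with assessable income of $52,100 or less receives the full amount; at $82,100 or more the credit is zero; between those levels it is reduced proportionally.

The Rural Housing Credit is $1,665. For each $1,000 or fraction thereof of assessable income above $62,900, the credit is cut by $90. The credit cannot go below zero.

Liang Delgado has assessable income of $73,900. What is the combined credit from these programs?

$2,939

Energy Efficiency Rebate: 13% of the $48,500 excess over $25,400 is $6,305; credit = $7,175 − $6,305 = $870.
Low-Income Housing Credit: $73,900 is $21,800 into a $30,000 phase-out range, leaving 8,200/30,000 of the credit: $5,100 × 8,200/30,000 = $1,394.
Rural Housing Credit: income exceeds $62,900 by $11,000, which is 11 full-or-partial $1,000 increments; reduction = 11 × $90 = $990, leaving $675.
Total: $870 + $1,394 + $675 = $2,939.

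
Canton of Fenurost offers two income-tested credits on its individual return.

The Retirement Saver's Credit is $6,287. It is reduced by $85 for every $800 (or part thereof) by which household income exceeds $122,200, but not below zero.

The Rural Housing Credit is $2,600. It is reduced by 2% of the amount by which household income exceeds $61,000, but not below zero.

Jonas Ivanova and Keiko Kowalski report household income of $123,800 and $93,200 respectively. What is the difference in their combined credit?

$782

Jonas ($123,800): Retirement Saver's Credit: income exceeds $122,200 by $1,600, which is 2 full-or-partial $800 increments; reduction = 2 × $85 = $170, leaving $6,117. Rural Housing Credit: 2% of the $62,800 excess over $61,000 is $1,256; credit = $2,600 − $1,256 = $1,344. total $6,117 + $1,344 = $7,461
Keiko ($93,200): Retirement Saver's Credit: $93,200 is at or below the $122,200 threshold, so the full $6,287 applies. Rural Housing Credit: 2% of the $32,200 excess over $61,000 is $644; credit = $2,600 − $644 = $1,956. total $6,287 + $1,956 = $8,243
Difference: |$7,461 − $8,243| = $782.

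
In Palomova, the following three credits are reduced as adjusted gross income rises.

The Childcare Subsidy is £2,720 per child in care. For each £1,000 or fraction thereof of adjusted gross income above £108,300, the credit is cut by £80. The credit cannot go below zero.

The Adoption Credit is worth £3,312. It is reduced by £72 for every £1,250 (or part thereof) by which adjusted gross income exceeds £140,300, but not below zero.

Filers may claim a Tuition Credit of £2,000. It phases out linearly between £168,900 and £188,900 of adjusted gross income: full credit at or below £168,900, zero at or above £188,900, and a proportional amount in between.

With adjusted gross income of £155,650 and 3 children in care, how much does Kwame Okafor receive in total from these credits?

£8,696

Childcare Subsidy: base = 3 × £2,720 = £8,160. income exceeds £108,300 by £47,350, which is 48 full-or-partial £1,000 increments; reduction = 48 × £80 = £3,840, leaving £4,320.
Adoption Credit: income exceeds £140,300 by £15,350, which is 13 full-or-partial £1,250 increments; reduction = 13 × £72 = £936, leaving £2,376.
Tuition Credit: £155,650 is at or below the £168,900 threshold, so the full £2,000 applies.
Total: £4,320 + £2,376 + £2,000 = £8,696.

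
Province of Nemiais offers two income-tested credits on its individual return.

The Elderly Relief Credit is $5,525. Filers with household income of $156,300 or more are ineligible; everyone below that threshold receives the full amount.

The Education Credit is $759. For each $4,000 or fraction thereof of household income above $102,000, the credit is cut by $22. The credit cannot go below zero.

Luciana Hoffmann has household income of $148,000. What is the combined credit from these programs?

$6,020

Elderly Relief Credit: $148,000 is below the $156,300 cutoff, so the full $5,525 applies.
Education Credit: income exceeds $102,000 by $46,000, which is 12 full-or-partial $4,000 increments; reduction = 12 × $22 = $264, leaving $495.
Total: $5,525 + $495 = $6,020.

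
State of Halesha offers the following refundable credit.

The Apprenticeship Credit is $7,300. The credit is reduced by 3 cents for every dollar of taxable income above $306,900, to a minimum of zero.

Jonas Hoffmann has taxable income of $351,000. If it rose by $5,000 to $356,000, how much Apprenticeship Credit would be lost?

$150

At $351,000 — 3% of the $44,100 excess over $306,900 is $1,323; credit = $7,300 − $1,323 = $5,977.
At $356,000 — 3% of the $49,100 excess over $306,900 is $1,473; credit = $7,300 − $1,473 = $5,827.
Lost: $5,977 − $5,827 = $150.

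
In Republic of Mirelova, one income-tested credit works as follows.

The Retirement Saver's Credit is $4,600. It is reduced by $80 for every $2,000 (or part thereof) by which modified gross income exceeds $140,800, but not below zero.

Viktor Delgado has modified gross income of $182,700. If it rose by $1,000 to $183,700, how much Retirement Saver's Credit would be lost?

$80

At $182,700 — income exceeds $140,800 by $41,900, which is 21 full-or-partial $2,000 increments; reduction = 21 × $80 = $1,680, leaving $2,920.
At $183,700 — income exceeds $140,800 by $42,900, which is 22 full-or-partial $2,000 increments; reduction = 22 × $80 = $1,760, leaving $2,840.
Lost: $2,920 − $2,840 = $80.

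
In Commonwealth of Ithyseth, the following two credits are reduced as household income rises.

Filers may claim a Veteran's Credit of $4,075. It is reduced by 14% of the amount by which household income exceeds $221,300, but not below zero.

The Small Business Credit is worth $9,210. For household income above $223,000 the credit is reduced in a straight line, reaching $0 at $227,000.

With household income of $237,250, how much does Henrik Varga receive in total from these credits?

$1,842

Veteran's Credit: 14% of the $15,950 excess over $221,300 is $2,233; credit = $4,075 − $2,233 = $1,842.
Small Business Credit: $237,250 is at or above $227,000, so the credit is $0.
Total: $1,842 + $0 = $1,842.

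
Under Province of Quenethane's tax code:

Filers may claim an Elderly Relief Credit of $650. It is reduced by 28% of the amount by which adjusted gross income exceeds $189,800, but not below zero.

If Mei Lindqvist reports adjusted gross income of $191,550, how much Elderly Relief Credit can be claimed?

Elderly Relief Credit: 28% of the $1,750 excess over $189,800 is $490; credit = $650 − $490 = $160.

$160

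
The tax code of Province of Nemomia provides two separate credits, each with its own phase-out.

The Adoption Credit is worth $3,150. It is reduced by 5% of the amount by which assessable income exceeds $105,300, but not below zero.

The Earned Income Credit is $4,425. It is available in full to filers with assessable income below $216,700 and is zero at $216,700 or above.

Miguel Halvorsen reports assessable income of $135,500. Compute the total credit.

Adoption Credit: 5% of the $30,200 excess over $105,300 is $1,510; credit = $3,150 − $1,510 = $1,640.
Earned Income Credit: $135,500 is below the $216,700 cutoff, so the full $4,425 applies.
Total: $1,640 + $4,425 = $6,065.

$6,065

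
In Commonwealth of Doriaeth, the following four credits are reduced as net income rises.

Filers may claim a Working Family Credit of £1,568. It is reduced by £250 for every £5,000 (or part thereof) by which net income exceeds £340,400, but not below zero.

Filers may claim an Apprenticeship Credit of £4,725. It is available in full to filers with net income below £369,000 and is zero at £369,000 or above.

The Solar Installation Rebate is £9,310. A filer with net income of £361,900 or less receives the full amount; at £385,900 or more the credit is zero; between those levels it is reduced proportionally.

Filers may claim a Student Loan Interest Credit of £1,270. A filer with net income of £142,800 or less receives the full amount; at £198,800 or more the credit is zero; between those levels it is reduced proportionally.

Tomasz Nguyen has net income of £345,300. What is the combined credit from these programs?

Working Family Credit: income exceeds £340,400 by £4,900, which is 1 full-or-partial £5,000 increment; reduction = 1 × £250 = £250, leaving £1,318.
Apprenticeship Credit: £345,300 is below the £369,000 cutoff, so the full £4,725 applies.
Solar Installation Rebate: £345,300 is at or below the £361,900 threshold, so the full £9,310 applies.
Student Loan Interest Credit: £345,300 is at or above £198,800, so the credit is £0.
Total: £1,318 + £4,725 + £9,310 + £0 = £15,353.

£15,353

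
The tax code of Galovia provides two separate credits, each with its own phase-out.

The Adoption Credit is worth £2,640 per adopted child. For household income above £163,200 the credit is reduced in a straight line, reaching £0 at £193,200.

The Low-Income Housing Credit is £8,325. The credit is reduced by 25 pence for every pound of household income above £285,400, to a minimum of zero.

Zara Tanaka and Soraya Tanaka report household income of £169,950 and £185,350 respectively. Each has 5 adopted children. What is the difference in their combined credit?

£6,776

Zara (£169,950): Adoption Credit: base = 5 × £2,640 = £13,200. £169,950 is £6,750 into a £30,000 phase-out range, leaving 23,250/30,000 of the credit: £13,200 × 23,250/30,000 = £10,230. Low-Income Housing Credit: £169,950 is at or below the £285,400 threshold, so the full £8,325 applies. total £10,230 + £8,325 = £18,555
Soraya (£185,350): Adoption Credit: base = 5 × £2,640 = £13,200. £185,350 is £22,150 into a £30,000 phase-out range, leaving 7,850/30,000 of the credit: £13,200 × 7,850/30,000 = £3,454. Low-Income Housing Credit: £185,350 is at or below the £285,400 threshold, so the full £8,325 applies. total £3,454 + £8,325 = £11,779
Difference: |£18,555 − £11,779| = £6,776.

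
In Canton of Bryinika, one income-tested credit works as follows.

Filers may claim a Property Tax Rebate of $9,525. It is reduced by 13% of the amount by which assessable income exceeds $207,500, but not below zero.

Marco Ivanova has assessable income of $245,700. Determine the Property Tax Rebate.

$4,559

Property Tax Rebate: 13% of the $38,200 excess over $207,500 is $4,966; credit = $9,525 − $4,966 = $4,559.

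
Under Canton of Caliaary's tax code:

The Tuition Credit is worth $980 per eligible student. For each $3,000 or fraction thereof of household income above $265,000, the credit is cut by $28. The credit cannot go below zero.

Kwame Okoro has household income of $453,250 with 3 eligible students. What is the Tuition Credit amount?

$1,176

Tuition Credit: base = 3 × $980 = $2,940. income exceeds $265,000 by $188,250, which is 63 full-or-partial $3,000 increments; reduction = 63 × $28 = $1,764, leaving $1,176.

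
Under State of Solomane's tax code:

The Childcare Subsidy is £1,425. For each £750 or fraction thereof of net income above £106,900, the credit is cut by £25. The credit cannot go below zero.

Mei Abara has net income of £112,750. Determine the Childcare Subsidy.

£1,225

Childcare Subsidy: income exceeds £106,900 by £5,850, which is 8 full-or-partial £750 increments; reduction = 8 × £25 = £200, leaving £1,225.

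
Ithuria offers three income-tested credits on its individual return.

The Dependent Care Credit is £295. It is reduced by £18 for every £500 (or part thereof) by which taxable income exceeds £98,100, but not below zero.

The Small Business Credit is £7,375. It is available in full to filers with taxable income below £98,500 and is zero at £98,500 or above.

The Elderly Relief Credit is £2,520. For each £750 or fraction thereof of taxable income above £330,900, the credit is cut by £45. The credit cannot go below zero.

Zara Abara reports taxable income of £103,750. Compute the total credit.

£2,599

Dependent Care Credit: income exceeds £98,100 by £5,650, which is 12 full-or-partial £500 increments; reduction = 12 × £18 = £216, leaving £79.
Small Business Credit: £103,750 meets or exceeds the £98,500 cutoff, so the credit is £0.
Elderly Relief Credit: £103,750 is at or below the £330,900 threshold, so the full £2,520 applies.
Total: £79 + £0 + £2,520 = £2,599.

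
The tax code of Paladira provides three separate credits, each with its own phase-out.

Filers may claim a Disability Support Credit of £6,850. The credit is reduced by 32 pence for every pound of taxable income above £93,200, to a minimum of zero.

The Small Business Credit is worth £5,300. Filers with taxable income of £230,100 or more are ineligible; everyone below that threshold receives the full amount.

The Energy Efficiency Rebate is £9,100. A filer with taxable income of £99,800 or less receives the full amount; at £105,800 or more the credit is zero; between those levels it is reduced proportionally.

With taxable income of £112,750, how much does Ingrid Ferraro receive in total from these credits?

Disability Support Credit: 32% of the £19,550 excess over £93,200 is £6,256; credit = £6,850 − £6,256 = £594.
Small Business Credit: £112,750 is below the £230,100 cutoff, so the full £5,300 applies.
Energy Efficiency Rebate: £112,750 is at or above £105,800, so the credit is £0.
Total: £594 + £5,300 + £0 = £5,894.

£5,894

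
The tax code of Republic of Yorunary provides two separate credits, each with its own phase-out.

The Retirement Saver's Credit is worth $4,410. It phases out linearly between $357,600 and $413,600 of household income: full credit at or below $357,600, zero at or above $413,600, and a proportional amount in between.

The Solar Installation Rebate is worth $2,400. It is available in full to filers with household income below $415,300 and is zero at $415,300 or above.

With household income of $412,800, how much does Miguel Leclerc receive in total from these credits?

$2,463

Retirement Saver's Credit: $412,800 is $55,200 into a $56,000 phase-out range, leaving 800/56,000 of the credit: $4,410 × 800/56,000 = $63.
Solar Installation Rebate: $412,800 is below the $415,300 cutoff, so the full $2,400 applies.
Total: $63 + $2,400 = $2,463.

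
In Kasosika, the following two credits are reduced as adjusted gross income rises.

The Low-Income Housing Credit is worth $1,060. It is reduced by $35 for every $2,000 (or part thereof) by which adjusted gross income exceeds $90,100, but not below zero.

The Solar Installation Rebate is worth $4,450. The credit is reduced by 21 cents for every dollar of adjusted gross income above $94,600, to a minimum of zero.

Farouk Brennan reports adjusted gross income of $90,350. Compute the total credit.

Low-Income Housing Credit: income exceeds $90,100 by $250, which is 1 full-or-partial $2,000 increment; reduction = 1 × $35 = $35, leaving $1,025.
Solar Installation Rebate: $90,350 is at or below the $94,600 threshold, so the full $4,450 applies.
Total: $1,025 + $4,450 = $5,475.

$5,475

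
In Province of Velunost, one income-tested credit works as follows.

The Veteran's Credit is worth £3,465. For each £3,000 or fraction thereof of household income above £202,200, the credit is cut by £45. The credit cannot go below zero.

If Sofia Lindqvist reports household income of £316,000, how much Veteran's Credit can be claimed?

£1,755

Veteran's Credit: income exceeds £202,200 by £113,800, which is 38 full-or-partial £3,000 increments; reduction = 38 × £45 = £1,710, leaving £1,755.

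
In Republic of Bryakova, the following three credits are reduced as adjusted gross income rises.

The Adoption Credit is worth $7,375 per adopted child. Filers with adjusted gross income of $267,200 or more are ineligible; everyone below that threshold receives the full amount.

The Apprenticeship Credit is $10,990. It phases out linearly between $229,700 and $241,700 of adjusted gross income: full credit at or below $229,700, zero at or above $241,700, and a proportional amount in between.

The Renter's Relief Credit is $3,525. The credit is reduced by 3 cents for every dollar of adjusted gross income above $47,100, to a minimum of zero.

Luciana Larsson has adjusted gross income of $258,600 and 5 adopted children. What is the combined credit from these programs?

Adoption Credit: base = 5 × $7,375 = $36,875. $258,600 is below the $267,200 cutoff, so the full $36,875 applies.
Apprenticeship Credit: $258,600 is at or above $241,700, so the credit is $0.
Renter's Relief Credit: 3% of the $211,500 excess over $47,100 is $6,345 ≥ base, so the credit is $0.
Total: $36,875 + $0 + $0 = $36,875.

$36,875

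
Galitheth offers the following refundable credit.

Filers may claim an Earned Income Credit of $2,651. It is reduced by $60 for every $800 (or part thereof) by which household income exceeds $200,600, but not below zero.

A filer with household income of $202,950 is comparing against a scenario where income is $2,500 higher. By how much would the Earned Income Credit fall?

At $202,950 — income exceeds $200,600 by $2,350, which is 3 full-or-partial $800 increments; reduction = 3 × $60 = $180, leaving $2,471.
At $205,450 — income exceeds $200,600 by $4,850, which is 7 full-or-partial $800 increments; reduction = 7 × $60 = $420, leaving $2,231.
Lost: $2,471 − $2,231 = $240.

$240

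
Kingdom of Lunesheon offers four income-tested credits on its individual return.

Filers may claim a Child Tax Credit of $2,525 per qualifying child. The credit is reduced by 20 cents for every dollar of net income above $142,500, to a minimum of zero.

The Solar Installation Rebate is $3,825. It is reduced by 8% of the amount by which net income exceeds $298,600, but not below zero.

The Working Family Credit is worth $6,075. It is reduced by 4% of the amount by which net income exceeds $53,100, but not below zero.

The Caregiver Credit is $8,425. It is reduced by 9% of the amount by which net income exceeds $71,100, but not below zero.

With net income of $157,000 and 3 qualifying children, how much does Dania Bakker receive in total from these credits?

$11,113

Child Tax Credit: base = 3 × $2,525 = $7,575. 20% of the $14,500 excess over $142,500 is $2,900; credit = $7,575 − $2,900 = $4,675.
Solar Installation Rebate: $157,000 is at or below the $298,600 threshold, so the full $3,825 applies.
Working Family Credit: 4% of the $103,900 excess over $53,100 is $4,156; credit = $6,075 − $4,156 = $1,919.
Caregiver Credit: 9% of the $85,900 excess over $71,100 is $7,731; credit = $8,425 − $7,731 = $694.
Total: $4,675 + $3,825 + $1,919 + $694 = $11,113.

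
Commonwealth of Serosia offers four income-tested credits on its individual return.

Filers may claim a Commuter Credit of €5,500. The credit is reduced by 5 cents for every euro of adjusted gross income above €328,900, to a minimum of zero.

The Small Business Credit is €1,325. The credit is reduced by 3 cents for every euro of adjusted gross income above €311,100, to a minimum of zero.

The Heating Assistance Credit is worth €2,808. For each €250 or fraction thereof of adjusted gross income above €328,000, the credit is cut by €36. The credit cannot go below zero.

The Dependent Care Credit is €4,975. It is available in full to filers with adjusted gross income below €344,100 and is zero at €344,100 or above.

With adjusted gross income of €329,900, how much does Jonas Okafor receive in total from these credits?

Commuter Credit: 5% of the €1,000 excess over €328,900 is €50; credit = €5,500 − €50 = €5,450.
Small Business Credit: 3% of the €18,800 excess over €311,100 is €564; credit = €1,325 − €564 = €761.
Heating Assistance Credit: income exceeds €328,000 by €1,900, which is 8 full-or-partial €250 increments; reduction = 8 × €36 = €288, leaving €2,520.
Dependent Care Credit: €329,900 is below the €344,100 cutoff, so the full €4,975 applies.
Total: €5,450 + €761 + €2,520 + €4,975 = €13,706.

€13,706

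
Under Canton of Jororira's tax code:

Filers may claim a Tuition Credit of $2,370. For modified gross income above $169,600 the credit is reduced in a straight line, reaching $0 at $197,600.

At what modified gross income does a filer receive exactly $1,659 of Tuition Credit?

$178,000

$1,659 is 1,659/2,370 of the full $2,370, so 711/2,370 of the $28,000 range has been used: income = $169,600 + $28,000 × 711/2,370 = $178,000.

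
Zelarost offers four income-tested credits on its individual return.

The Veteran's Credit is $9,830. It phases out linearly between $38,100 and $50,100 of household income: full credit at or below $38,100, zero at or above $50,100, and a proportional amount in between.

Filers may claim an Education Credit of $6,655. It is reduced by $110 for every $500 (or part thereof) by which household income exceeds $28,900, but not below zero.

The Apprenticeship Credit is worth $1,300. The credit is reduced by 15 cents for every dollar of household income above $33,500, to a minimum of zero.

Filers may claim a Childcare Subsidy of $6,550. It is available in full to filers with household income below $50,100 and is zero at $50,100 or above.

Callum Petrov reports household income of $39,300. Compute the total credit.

$20,172

Veteran's Credit: $39,300 is $1,200 into a $12,000 phase-out range, leaving 10,800/12,000 of the credit: $9,830 × 10,800/12,000 = $8,847.
Education Credit: income exceeds $28,900 by $10,400, which is 21 full-or-partial $500 increments; reduction = 21 × $110 = $2,310, leaving $4,345.
Apprenticeship Credit: 15% of the $5,800 excess over $33,500 is $870; credit = $1,300 − $870 = $430.
Childcare Subsidy: $39,300 is below the $50,100 cutoff, so the full $6,550 applies.
Total: $8,847 + $4,345 + $430 + $6,550 = $20,172.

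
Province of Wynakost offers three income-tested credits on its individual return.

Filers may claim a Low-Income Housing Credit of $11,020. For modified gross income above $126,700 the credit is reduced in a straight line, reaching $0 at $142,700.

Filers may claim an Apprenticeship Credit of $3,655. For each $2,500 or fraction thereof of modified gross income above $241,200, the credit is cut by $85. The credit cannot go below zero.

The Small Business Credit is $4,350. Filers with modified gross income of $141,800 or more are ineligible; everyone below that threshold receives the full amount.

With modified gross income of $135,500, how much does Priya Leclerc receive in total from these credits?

Low-Income Housing Credit: $135,500 is $8,800 into a $16,000 phase-out range, leaving 7,200/16,000 of the credit: $11,020 × 7,200/16,000 = $4,959.
Apprenticeship Credit: $135,500 is at or below the $241,200 threshold, so the full $3,655 applies.
Small Business Credit: $135,500 is below the $141,800 cutoff, so the full $4,350 applies.
Total: $4,959 + $3,655 + $4,350 = $12,964.

$12,964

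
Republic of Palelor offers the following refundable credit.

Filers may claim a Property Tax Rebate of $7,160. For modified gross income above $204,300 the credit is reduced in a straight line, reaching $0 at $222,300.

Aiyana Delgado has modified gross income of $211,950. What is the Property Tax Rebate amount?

$4,117

Property Tax Rebate: $211,950 is $7,650 into a $18,000 phase-out range, leaving 10,350/18,000 of the credit: $7,160 × 10,350/18,000 = $4,117.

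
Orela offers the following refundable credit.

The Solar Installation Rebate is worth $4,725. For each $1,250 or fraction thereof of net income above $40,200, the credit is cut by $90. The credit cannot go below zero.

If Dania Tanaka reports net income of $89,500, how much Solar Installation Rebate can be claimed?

$1,125

Solar Installation Rebate: income exceeds $40,200 by $49,300, which is 40 full-or-partial $1,250 increments; reduction = 40 × $90 = $3,600, leaving $1,125.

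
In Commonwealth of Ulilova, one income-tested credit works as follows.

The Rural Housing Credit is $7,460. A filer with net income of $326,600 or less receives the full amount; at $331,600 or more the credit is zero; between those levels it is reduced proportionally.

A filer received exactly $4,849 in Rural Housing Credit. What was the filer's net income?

$328,350

$4,849 is 4,849/7,460 of the full $7,460, so 2,611/7,460 of the $5,000 range has been used: income = $326,600 + $5,000 × 2,611/7,460 = $328,350.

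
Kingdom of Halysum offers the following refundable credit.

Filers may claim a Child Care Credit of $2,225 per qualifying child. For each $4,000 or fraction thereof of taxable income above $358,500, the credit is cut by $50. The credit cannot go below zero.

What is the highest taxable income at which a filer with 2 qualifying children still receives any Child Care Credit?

Full credit = 2 × $2,225 = $4,450.
After 88 increments the reduction is 88 × $50 = $4,400, leaving $50; one more increment wipes it out. Increment 88 ends at excess 88 × $4,000 = $352,000, so the highest qualifying income is $358,500 + $352,000 = $710,500.

$710,500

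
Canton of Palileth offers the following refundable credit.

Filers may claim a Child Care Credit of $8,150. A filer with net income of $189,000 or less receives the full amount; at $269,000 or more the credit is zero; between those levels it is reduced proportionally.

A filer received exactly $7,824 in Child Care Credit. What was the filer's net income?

$7,824 is 7,824/8,150 of the full $8,150, so 326/8,150 of the $80,000 range has been used: income = $189,000 + $80,000 × 326/8,150 = $192,200.

$192,200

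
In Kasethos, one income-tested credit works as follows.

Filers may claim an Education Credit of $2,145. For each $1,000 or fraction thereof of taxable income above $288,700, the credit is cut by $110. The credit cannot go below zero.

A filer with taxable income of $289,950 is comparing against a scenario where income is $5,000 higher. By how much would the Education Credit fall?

At $289,950 — income exceeds $288,700 by $1,250, which is 2 full-or-partial $1,000 increments; reduction = 2 × $110 = $220, leaving $1,925.
At $294,950 — income exceeds $288,700 by $6,250, which is 7 full-or-partial $1,000 increments; reduction = 7 × $110 = $770, leaving $1,375.
Lost: $1,925 − $1,375 = $550.

$550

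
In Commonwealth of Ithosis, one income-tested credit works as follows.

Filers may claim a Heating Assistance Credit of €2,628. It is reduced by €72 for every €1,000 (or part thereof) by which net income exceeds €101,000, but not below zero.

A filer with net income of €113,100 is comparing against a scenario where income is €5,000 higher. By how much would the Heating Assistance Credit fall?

€360

At €113,100 — income exceeds €101,000 by €12,100, which is 13 full-or-partial €1,000 increments; reduction = 13 × €72 = €936, leaving €1,692.
At €118,100 — income exceeds €101,000 by €17,100, which is 18 full-or-partial €1,000 increments; reduction = 18 × €72 = €1,296, leaving €1,332.
Lost: €1,692 − €1,332 = €360.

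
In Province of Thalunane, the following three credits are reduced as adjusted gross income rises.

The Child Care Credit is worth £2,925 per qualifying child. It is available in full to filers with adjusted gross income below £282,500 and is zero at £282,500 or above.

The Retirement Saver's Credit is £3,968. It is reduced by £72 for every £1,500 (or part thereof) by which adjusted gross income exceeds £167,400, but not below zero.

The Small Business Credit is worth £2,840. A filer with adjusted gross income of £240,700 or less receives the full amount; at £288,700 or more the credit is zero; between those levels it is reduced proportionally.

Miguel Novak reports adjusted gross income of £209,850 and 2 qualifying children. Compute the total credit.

Child Care Credit: base = 2 × £2,925 = £5,850. £209,850 is below the £282,500 cutoff, so the full £5,850 applies.
Retirement Saver's Credit: income exceeds £167,400 by £42,450, which is 29 full-or-partial £1,500 increments; reduction = 29 × £72 = £2,088, leaving £1,880.
Small Business Credit: £209,850 is at or below the £240,700 threshold, so the full £2,840 applies.
Total: £5,850 + £1,880 + £2,840 = £10,570.

£10,570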